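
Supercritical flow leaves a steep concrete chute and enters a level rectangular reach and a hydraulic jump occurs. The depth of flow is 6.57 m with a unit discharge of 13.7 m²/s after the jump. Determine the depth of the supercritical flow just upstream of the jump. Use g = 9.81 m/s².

V₂ = q/y₂ = 13.7/6.57 = 2.09 m/s; Fr₂ = V₂/√(g·y₂) = 0.260.
Applying the sequent-depth relation in reverse, y₁/y₂ = ½[√(1 + 8Fr₂²) − 1] = ½[√1.540 − 1] = 0.120.
y₁ = 0.120 × 6.57 = 0.791 m.

y₁ = 0.791 m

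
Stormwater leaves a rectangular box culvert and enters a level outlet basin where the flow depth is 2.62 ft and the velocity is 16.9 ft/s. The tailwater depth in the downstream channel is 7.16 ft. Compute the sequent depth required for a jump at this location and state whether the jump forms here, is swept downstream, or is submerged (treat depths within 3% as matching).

Fr₁ = V₁/√(g·y₁) = 16.9/√(32.2×2.62) = 1.84.
Sequent-depth ratio: y₂/y₁ = ½[√(1 + 8Fr₁²) − 1] = ½[√28.08 − 1] = 2.15.
y₂ = 2.15 × 2.62 = 5.63 ft.
Tailwater y_tw = 7.16 ft: y_tw > y₂, so the jump is submerged.

y₂ = 5.63 ft; the jump is submerged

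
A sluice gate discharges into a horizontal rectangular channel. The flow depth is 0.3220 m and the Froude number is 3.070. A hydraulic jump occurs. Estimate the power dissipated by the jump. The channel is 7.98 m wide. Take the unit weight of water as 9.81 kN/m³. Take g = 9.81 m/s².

P = 67.65 kW

Fr₁ = 3.070 (given).
Conjugate-depth relation: y₂/y₁ = ½[√(1 + 8Fr₁²) − 1] = ½[√76.399 − 1] = 3.870.
y₂ = 3.870 × 0.3220 = 1.246 m.
V₁ = Fr₁·√(g·y₁) = 3.070×√(9.81×0.3220) = 5.456 m/s; q = V₁·y₁ = 1.757 m²/s. V₂ = q/y₂ = 1.757/1.246 = 1.410 m/s. E₁ = y₁ + V₁²/2g = 1.839 m; E₂ = y₂ + V₂²/2g = 1.348 m. ΔE = E₁ − E₂ = 0.4919 m.
Q = q·b = 1.757 × 7.98 = 14.02 m³/s. P = γ·Q·ΔE = 9.81 × 14.02 × 0.4919 = 67.65 kW.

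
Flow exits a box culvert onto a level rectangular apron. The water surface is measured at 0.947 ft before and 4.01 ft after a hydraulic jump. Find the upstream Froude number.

For a rectangular channel the momentum equation gives q² = ½·g·y₁·y₂·(y₁ + y₂) = ½×32.2×0.947×4.01×4.96 = 303.
q = √303 = 17.4 ft²/s.
V₁ = q/y₁ = 18.4 ft/s; Fr₁ = V₁/√(g·y₁) = 3.33.

Fr₁ = 3.33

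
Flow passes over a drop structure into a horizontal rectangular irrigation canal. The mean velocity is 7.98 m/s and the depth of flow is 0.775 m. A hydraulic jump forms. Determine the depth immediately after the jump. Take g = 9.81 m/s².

Fr₁ = V₁/√(g·y₁) = 7.98/√(9.81×0.775) = 2.89.
By Bélanger, y₂/y₁ = ½[√(1 + 8Fr₁²) − 1] = ½[√68.01 − 1] = 3.62.
y₂ = 3.62 × 0.775 = 2.81 m.

y₂ = 2.81 m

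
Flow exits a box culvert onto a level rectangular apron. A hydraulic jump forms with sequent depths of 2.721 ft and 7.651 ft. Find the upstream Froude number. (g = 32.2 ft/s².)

For a rectangular channel the momentum equation gives q² = ½·g·y₁·y₂·(y₁ + y₂) = ½×32.2×2.721×7.651×10.37 = 3476.
q = √3476 = 58.96 ft²/s.
V₁ = q/y₁ = 21.67 ft/s; Fr₁ = V₁/√(g·y₁) = 2.315.

Fr₁ = 2.315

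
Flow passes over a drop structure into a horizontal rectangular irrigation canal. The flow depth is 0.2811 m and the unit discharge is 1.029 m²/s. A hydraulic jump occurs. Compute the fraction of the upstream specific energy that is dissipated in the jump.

ΔE/E₁ = 0.125 (12.5%)

V₁ = q/y₁ = 1.029/0.2811 = 3.661 m/s. Fr₁ = V₁/√(g·y₁) = 3.661/√(9.81×0.2811) = 2.204.
Sequent-depth ratio: y₂/y₁ = ½[√(1 + 8Fr₁²) − 1] = ½[√39.875 − 1] = 2.657.
y₂ = 2.657 × 0.2811 = 0.7470 m.
E₁ = y₁ + V₁²/2g = 0.9641 m. ΔE = (y₂ − y₁)³/(4y₁y₂) = 0.1204 m. ΔE/E₁ = 0.1204/0.9641 = 0.125.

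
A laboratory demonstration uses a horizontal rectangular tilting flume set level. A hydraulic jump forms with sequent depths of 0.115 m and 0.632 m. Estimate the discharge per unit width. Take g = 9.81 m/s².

q = 0.516 m²/s

For a rectangular channel the momentum equation gives q² = ½·g·y₁·y₂·(y₁ + y₂) = ½×9.81×0.115×0.632×0.747 = 0.266.
q = √0.266 = 0.516 m²/s.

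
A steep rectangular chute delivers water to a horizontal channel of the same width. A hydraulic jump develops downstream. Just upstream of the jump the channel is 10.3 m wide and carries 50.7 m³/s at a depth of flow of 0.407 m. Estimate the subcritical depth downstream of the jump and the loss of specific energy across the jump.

q = Q/b = 50.7/10.3 = 4.92 m²/s; V₁ = q/y₁ = 12.1 m/s. Fr₁ = V₁/√(g·y₁) = 6.05.
From the momentum equation for a rectangular channel, y₂/y₁ = ½[√(1 + 8Fr₁²) − 1] = ½[√294.1 − 1] = 8.07.
y₂ = 8.07 × 0.407 = 3.29 m.
V₂ = q/y₂ = 4.92/3.29 = 1.50 m/s. E₁ = y₁ + V₁²/2g = 7.86 m; E₂ = y₂ + V₂²/2g = 3.40 m. ΔE = E₁ − E₂ = 4.46 m.

y₂ = 3.29 m; ΔE = 4.46 m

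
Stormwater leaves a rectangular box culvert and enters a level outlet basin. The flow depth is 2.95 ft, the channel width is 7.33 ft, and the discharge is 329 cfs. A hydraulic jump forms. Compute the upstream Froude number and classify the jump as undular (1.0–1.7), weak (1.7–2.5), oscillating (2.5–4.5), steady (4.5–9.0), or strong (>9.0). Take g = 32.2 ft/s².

Fr₁ = 1.56; undular jump

q = Q/b = 329/7.33 = 44.9 ft²/s; V₁ = q/y₁ = 15.2 ft/s. Fr₁ = V₁/√(g·y₁) = 1.56.
Fr₁ = 1.56 lies in the undular range.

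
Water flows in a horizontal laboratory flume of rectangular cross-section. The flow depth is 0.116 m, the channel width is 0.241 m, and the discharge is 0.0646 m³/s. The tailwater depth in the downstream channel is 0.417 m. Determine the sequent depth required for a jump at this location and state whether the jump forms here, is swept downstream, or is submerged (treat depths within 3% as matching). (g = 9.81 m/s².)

y₂ = 0.302 m; the jump is submerged

q = Q/b = 0.0646/0.241 = 0.268 m²/s; V₁ = q/y₁ = 2.31 m/s. Fr₁ = V₁/√(g·y₁) = 2.17.
By Bélanger, y₂/y₁ = ½[√(1 + 8Fr₁²) − 1] = ½[√38.54 − 1] = 2.60.
y₂ = 2.60 × 0.116 = 0.302 m.
Tailwater y_tw = 0.417 m: y_tw > y₂, so the jump is submerged.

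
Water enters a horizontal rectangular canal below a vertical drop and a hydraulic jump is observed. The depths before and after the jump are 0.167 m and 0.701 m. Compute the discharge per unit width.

q = 0.706 m²/s

For a rectangular channel the momentum equation gives q² = ½·g·y₁·y₂·(y₁ + y₂) = ½×9.81×0.167×0.701×0.868 = 0.498.
q = √0.498 = 0.706 m²/s.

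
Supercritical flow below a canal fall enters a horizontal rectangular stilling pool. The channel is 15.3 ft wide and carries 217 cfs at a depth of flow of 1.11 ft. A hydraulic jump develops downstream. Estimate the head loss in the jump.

q = Q/b = 217/15.3 = 14.2 ft²/s; V₁ = q/y₁ = 12.8 ft/s. Fr₁ = V₁/√(g·y₁) = 2.14.
From the momentum equation for a rectangular channel, y₂/y₁ = ½[√(1 + 8Fr₁²) − 1] = ½[√37.54 − 1] = 2.56.
y₂ = 2.56 × 1.11 = 2.85 ft.
V₂ = q/y₂ = 14.2/2.85 = 4.98 ft/s. E₁ = y₁ + V₁²/2g = 3.65 ft; E₂ = y₂ + V₂²/2g = 3.23 ft. ΔE = E₁ − E₂ = 0.414 ft.

ΔE = 0.414 ft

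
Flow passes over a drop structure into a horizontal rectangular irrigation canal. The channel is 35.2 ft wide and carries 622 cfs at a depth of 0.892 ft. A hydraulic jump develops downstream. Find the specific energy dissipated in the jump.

ΔE = 2.48 ft

q = Q/b = 622/35.2 = 17.7 ft²/s; V₁ = q/y₁ = 19.8 ft/s. Fr₁ = V₁/√(g·y₁) = 3.70.
Bélanger equation: y₂/y₁ = ½[√(1 + 8Fr₁²) − 1] = ½[√110.3 − 1] = 4.75.
y₂ = 4.75 × 0.892 = 4.24 ft.
Head loss: ΔE = (y₂ − y₁)³/(4y₁y₂) = (4.24 − 0.892)³/(4×0.892×4.24) = 37.5/15.1 = 2.48 ft.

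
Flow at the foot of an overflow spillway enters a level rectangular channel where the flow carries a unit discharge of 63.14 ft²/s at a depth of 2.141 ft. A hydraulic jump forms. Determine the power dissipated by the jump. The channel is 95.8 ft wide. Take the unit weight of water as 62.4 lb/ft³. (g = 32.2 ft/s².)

V₁ = q/y₁ = 63.14/2.141 = 29.49 ft/s. Fr₁ = V₁/√(g·y₁) = 29.49/√(32.2×2.141) = 3.552.
Conjugate-depth relation: y₂/y₁ = ½[√(1 + 8Fr₁²) − 1] = ½[√101.92 − 1] = 4.548.
y₂ = 4.548 × 2.141 = 9.737 ft.
V₂ = q/y₂ = 63.14/9.737 = 6.485 ft/s. E₁ = y₁ + V₁²/2g = 15.65 ft; E₂ = y₂ + V₂²/2g = 10.39 ft. ΔE = E₁ − E₂ = 5.256 ft.
Q = q·b = 63.14 × 95.8 = 6049 cfs. P = γ·Q·ΔE/550 = 62.4 × 6049 × 5.256 / 550 = 3607 hp.

P = 3607 hp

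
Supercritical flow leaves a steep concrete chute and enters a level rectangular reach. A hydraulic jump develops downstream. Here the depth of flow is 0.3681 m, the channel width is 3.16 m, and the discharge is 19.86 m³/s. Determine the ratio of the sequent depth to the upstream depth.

q = Q/b = 19.86/3.16 = 6.285 m²/s; V₁ = q/y₁ = 17.07 m/s. Fr₁ = V₁/√(g·y₁) = 8.985.
Conjugate-depth relation: y₂/y₁ = ½[√(1 + 8Fr₁²) − 1] = ½[√646.81 − 1] = 12.22.

y₂/y₁ = 12.22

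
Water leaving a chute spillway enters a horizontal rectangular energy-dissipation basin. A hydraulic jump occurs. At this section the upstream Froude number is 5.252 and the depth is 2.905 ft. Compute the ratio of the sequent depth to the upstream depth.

Fr₁ = 5.252 (given).
From the momentum equation for a rectangular channel, y₂/y₁ = ½[√(1 + 8Fr₁²) − 1] = ½[√221.67 − 1] = 6.944.

y₂/y₁ = 6.944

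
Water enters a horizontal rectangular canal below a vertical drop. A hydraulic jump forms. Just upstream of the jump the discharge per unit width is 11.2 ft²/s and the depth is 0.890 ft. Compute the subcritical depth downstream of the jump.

V₁ = q/y₁ = 11.2/0.890 = 12.6 ft/s. Fr₁ = V₁/√(g·y₁) = 12.6/√(32.2×0.890) = 2.35.
Sequent-depth ratio: y₂/y₁ = ½[√(1 + 8Fr₁²) − 1] = ½[√45.21 − 1] = 2.86.
y₂ = 2.86 × 0.890 = 2.55 ft.

y₂ = 2.55 ft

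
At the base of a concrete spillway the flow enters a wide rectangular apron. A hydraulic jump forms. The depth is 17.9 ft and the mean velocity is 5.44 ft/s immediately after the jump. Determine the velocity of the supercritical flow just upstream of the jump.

V₁ = 57.9 ft/s

Fr₂ = V₂/√(g·y₂) = 5.44/√(32.2×17.9) = 0.227.
Applying the sequent-depth relation in reverse, y₁/y₂ = ½[√(1 + 8Fr₂²) − 1] = ½[√1.411 − 1] = 0.0939.
y₁ = 0.0939 × 17.9 = 1.68 ft.
V₁ = q/y₁ = 97.4/1.68 = 57.9 ft/s.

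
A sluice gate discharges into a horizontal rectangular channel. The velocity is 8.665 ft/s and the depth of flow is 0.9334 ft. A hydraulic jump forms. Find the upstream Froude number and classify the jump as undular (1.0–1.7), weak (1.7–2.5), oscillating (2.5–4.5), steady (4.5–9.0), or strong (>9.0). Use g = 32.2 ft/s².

Fr₁ = V₁/√(g·y₁) = 8.665/√(32.2×0.9334) = 1.581.
Fr₁ = 1.581 lies in the undular range.

Fr₁ = 1.581; undular jump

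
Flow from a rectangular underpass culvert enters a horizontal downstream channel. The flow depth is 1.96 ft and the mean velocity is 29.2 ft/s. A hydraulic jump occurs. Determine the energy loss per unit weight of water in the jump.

Fr₁ = V₁/√(g·y₁) = 29.2/√(32.2×1.96) = 3.68.
From the momentum equation for a rectangular channel, y₂/y₁ = ½[√(1 + 8Fr₁²) − 1] = ½[√109.1 − 1] = 4.72.
y₂ = 4.72 × 1.96 = 9.26 ft.
Head loss: ΔE = (y₂ − y₁)³/(4y₁y₂) = (9.26 − 1.96)³/(4×1.96×9.26) = 388/72.6 = 5.35 ft.

ΔE = 5.35 ft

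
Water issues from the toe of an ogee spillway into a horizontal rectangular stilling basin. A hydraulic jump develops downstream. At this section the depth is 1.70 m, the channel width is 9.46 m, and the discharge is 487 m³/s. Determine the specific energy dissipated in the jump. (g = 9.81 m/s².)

ΔE = 31.0 m

q = Q/b = 487/9.46 = 51.5 m²/s; V₁ = q/y₁ = 30.3 m/s. Fr₁ = V₁/√(g·y₁) = 7.42.
Sequent-depth ratio: y₂/y₁ = ½[√(1 + 8Fr₁²) − 1] = ½[√440.9 − 1] = 10.00.
y₂ = 10.00 × 1.70 = 17.0 m.
V₂ = q/y₂ = 51.5/17.0 = 3.03 m/s. E₁ = y₁ + V₁²/2g = 48.4 m; E₂ = y₂ + V₂²/2g = 17.5 m. ΔE = E₁ − E₂ = 31.0 m.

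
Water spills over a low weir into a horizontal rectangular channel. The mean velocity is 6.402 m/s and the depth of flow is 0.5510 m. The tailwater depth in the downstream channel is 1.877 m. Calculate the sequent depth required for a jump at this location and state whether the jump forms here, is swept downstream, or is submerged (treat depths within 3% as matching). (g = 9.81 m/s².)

y₂ = 1.888 m; the jump forms here

Fr₁ = V₁/√(g·y₁) = 6.402/√(9.81×0.5510) = 2.754.
From the momentum equation for a rectangular channel, y₂/y₁ = ½[√(1 + 8Fr₁²) − 1] = ½[√61.660 − 1] = 3.426.
y₂ = 3.426 × 0.5510 = 1.888 m.
Tailwater y_tw = 1.877 m: y_tw ≈ y₂, so the jump forms here.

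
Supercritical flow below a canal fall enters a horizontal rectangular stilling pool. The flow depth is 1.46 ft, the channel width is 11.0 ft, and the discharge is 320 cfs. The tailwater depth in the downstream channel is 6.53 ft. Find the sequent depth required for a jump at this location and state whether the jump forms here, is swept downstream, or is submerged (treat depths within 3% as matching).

y₂ = 5.31 ft; the jump is submerged

q = Q/b = 320/11.0 = 29.1 ft²/s; V₁ = q/y₁ = 19.9 ft/s. Fr₁ = V₁/√(g·y₁) = 2.91.
Sequent-depth ratio: y₂/y₁ = ½[√(1 + 8Fr₁²) − 1] = ½[√68.56 − 1] = 3.64.
y₂ = 3.64 × 1.46 = 5.31 ft.
Tailwater y_tw = 6.53 ft: y_tw > y₂, so the jump is submerged.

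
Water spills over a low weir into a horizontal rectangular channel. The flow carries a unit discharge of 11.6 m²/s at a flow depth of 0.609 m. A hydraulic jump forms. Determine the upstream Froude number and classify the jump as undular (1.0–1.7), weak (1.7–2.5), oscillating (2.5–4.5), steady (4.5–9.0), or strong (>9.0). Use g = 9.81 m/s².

V₁ = q/y₁ = 11.6/0.609 = 19.0 m/s. Fr₁ = V₁/√(g·y₁) = 19.0/√(9.81×0.609) = 7.79.
Fr₁ = 7.79 lies in the steady range.

Fr₁ = 7.79; steady jump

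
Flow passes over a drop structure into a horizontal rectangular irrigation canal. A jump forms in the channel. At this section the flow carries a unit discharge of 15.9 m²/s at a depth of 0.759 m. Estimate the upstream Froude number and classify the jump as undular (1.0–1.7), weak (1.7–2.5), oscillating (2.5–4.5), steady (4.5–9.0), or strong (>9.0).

Fr₁ = 7.68; steady jump

V₁ = q/y₁ = 15.9/0.759 = 20.9 m/s. Fr₁ = V₁/√(g·y₁) = 20.9/√(9.81×0.759) = 7.68.
Fr₁ = 7.68 lies in the steady range.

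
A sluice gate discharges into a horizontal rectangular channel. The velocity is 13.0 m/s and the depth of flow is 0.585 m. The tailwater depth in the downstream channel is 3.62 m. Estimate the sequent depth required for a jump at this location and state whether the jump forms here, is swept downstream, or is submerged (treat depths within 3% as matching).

Fr₁ = V₁/√(g·y₁) = 13.0/√(9.81×0.585) = 5.43.
By Bélanger, y₂/y₁ = ½[√(1 + 8Fr₁²) − 1] = ½[√236.6 − 1] = 7.19.
y₂ = 7.19 × 0.585 = 4.21 m.
Tailwater y_tw = 3.62 m: y_tw < y₂, so the jump is swept downstream.

y₂ = 4.21 m; the jump is swept downstream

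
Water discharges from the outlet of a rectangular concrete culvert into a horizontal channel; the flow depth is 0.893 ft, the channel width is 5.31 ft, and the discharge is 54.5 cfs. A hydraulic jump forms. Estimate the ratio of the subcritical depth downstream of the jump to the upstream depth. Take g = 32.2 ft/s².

q = Q/b = 54.5/5.31 = 10.3 ft²/s; V₁ = q/y₁ = 11.5 ft/s. Fr₁ = V₁/√(g·y₁) = 2.14.
By Bélanger, y₂/y₁ = ½[√(1 + 8Fr₁²) − 1] = ½[√37.75 − 1] = 2.57.

y₂/y₁ = 2.57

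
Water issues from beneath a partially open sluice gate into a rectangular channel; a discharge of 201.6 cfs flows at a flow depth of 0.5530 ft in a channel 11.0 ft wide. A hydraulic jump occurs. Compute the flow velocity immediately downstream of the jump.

q = Q/b = 201.6/11.0 = 18.33 ft²/s; V₁ = q/y₁ = 33.14 ft/s. Fr₁ = V₁/√(g·y₁) = 7.854.
Conjugate-depth relation: y₂/y₁ = ½[√(1 + 8Fr₁²) − 1] = ½[√494.46 − 1] = 10.62.
y₂ = 10.62 × 0.5530 = 5.872 ft.
V₂ = q/y₂ = 18.33/5.872 = 3.121 ft/s.

V₂ = 3.121 ft/s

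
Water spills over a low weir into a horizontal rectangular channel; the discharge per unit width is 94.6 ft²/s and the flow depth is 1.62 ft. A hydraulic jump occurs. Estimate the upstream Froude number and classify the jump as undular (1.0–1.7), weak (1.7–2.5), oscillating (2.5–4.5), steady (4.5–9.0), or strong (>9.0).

Fr₁ = 8.09; steady jump

V₁ = q/y₁ = 94.6/1.62 = 58.4 ft/s. Fr₁ = V₁/√(g·y₁) = 58.4/√(32.2×1.62) = 8.09.
Fr₁ = 8.09 lies in the steady range.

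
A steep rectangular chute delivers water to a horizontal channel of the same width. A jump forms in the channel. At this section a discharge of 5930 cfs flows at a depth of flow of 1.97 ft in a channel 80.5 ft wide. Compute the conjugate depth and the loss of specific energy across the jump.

q = Q/b = 5930/80.5 = 73.7 ft²/s; V₁ = q/y₁ = 37.4 ft/s. Fr₁ = V₁/√(g·y₁) = 4.69.
Bélanger equation: y₂/y₁ = ½[√(1 + 8Fr₁²) − 1] = ½[√177.3 − 1] = 6.16.
y₂ = 6.16 × 1.97 = 12.1 ft.
Head loss: ΔE = (y₂ − y₁)³/(4y₁y₂) = (12.1 − 1.97)³/(4×1.97×12.1) = 1049/95.6 = 11.0 ft.

y₂ = 12.1 ft; ΔE = 11.0 ft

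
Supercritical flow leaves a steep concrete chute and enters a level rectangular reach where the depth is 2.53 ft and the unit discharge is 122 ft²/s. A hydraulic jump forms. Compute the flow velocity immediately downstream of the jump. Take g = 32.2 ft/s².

V₁ = q/y₁ = 122/2.53 = 48.2 ft/s. Fr₁ = V₁/√(g·y₁) = 48.2/√(32.2×2.53) = 5.34.
By Bélanger, y₂/y₁ = ½[√(1 + 8Fr₁²) − 1] = ½[√229.3 − 1] = 7.07.
y₂ = 7.07 × 2.53 = 17.9 ft.
V₂ = q/y₂ = 122/17.9 = 6.82 ft/s.

V₂ = 6.82 ft/s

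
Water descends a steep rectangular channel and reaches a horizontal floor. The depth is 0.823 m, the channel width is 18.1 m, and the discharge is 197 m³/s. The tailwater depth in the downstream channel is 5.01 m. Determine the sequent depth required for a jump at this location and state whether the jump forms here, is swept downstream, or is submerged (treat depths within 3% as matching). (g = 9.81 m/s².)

q = Q/b = 197/18.1 = 10.9 m²/s; V₁ = q/y₁ = 13.2 m/s. Fr₁ = V₁/√(g·y₁) = 4.65.
Conjugate-depth relation: y₂/y₁ = ½[√(1 + 8Fr₁²) − 1] = ½[√174.3 − 1] = 6.10.
y₂ = 6.10 × 0.823 = 5.02 m.
Tailwater y_tw = 5.01 m: y_tw ≈ y₂, so the jump forms here.

y₂ = 5.02 m; the jump forms here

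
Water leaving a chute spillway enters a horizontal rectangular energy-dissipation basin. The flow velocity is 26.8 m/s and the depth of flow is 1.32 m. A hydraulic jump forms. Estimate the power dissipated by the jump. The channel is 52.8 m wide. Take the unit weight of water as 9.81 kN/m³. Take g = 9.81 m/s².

P = 445379 kW

Fr₁ = V₁/√(g·y₁) = 26.8/√(9.81×1.32) = 7.45.
From the momentum equation for a rectangular channel, y₂/y₁ = ½[√(1 + 8Fr₁²) − 1] = ½[√444.7 − 1] = 10.0.
y₂ = 10.0 × 1.32 = 13.3 m.
Head loss: ΔE = (y₂ − y₁)³/(4y₁y₂) = (13.3 − 1.32)³/(4×1.32×13.3) = 1702/70.0 = 24.3 m.
q = V₁·y₁ = 26.8 × 1.32 = 35.4 m²/s. Q = q·b = 35.4 × 52.8 = 1868 m³/s. P = γ·Q·ΔE = 9.81 × 1868 × 24.3 = 445379 kW.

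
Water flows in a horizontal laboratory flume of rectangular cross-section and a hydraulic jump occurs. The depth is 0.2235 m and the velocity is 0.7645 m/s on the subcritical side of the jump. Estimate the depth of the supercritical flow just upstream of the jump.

Fr₂ = V₂/√(g·y₂) = 0.7645/√(9.81×0.2235) = 0.5163.
The Bélanger relation is symmetric: y₁/y₂ = ½[√(1 + 8Fr₂²) − 1] = ½[√3.1325 − 1] = 0.3850.
y₁ = 0.3850 × 0.2235 = 0.08604 m.

y₁ = 0.08604 m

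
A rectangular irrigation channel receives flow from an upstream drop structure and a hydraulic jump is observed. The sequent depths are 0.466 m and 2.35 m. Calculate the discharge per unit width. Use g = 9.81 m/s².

For a rectangular channel the momentum equation gives q² = ½·g·y₁·y₂·(y₁ + y₂) = ½×9.81×0.466×2.35×2.82 = 15.1.
q = √15.1 = 3.89 m²/s.

q = 3.89 m²/s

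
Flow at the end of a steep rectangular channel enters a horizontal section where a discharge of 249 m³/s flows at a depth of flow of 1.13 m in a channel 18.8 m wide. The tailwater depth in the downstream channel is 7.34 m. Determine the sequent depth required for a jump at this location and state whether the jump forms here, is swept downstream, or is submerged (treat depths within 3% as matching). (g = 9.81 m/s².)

q = Q/b = 249/18.8 = 13.2 m²/s; V₁ = q/y₁ = 11.7 m/s. Fr₁ = V₁/√(g·y₁) = 3.52.
By Bélanger, y₂/y₁ = ½[√(1 + 8Fr₁²) − 1] = ½[√100.1 − 1] = 4.50.
y₂ = 4.50 × 1.13 = 5.09 m.
Tailwater y_tw = 7.34 m: y_tw > y₂, so the jump is submerged.

y₂ = 5.09 m; the jump is submerged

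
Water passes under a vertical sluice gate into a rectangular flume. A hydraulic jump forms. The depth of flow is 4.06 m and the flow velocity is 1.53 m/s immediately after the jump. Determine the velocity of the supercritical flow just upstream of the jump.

Fr₂ = V₂/√(g·y₂) = 1.53/√(9.81×4.06) = 0.242.
Applying the sequent-depth relation in reverse, y₁/y₂ = ½[√(1 + 8Fr₂²) − 1] = ½[√1.470 − 1] = 0.106.
y₁ = 0.106 × 4.06 = 0.431 m.
V₁ = q/y₁ = 6.21/0.431 = 14.4 m/s.

V₁ = 14.4 m/s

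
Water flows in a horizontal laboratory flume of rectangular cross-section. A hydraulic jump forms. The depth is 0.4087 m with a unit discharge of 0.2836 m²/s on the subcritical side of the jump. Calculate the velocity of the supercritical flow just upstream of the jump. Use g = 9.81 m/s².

V₁ = 3.467 m/s

V₂ = q/y₂ = 0.2836/0.4087 = 0.6939 m/s; Fr₂ = V₂/√(g·y₂) = 0.3465.
The Bélanger relation is symmetric: y₁/y₂ = ½[√(1 + 8Fr₂²) − 1] = ½[√1.9608 − 1] = 0.2001.
y₁ = 0.2001 × 0.4087 = 0.08180 m.
V₁ = q/y₁ = 0.2836/0.08180 = 3.467 m/s.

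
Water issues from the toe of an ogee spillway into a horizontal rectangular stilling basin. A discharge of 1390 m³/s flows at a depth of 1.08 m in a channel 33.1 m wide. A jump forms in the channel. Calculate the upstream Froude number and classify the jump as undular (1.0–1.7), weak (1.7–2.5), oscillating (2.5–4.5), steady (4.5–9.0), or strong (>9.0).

q = Q/b = 1390/33.1 = 42.0 m²/s; V₁ = q/y₁ = 38.9 m/s. Fr₁ = V₁/√(g·y₁) = 11.9.
Fr₁ = 11.9 lies in the strong range.

Fr₁ = 11.9; strong jump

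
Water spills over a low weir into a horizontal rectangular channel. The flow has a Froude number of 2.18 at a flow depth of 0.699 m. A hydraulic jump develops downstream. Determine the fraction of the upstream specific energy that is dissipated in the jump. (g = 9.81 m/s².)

Fr₁ = 2.18 (given).
Bélanger equation: y₂/y₁ = ½[√(1 + 8Fr₁²) − 1] = ½[√39.02 − 1] = 2.62.
y₂ = 2.62 × 0.699 = 1.83 m.
E₁ = y₁(1 + Fr₁²/2) = 0.699×(1 + 2.18²/2) = 2.36 m. ΔE = (y₂ − y₁)³/(4y₁y₂) = 0.285 m. ΔE/E₁ = 0.285/2.36 = 0.121.

ΔE/E₁ = 0.121 (12.1%)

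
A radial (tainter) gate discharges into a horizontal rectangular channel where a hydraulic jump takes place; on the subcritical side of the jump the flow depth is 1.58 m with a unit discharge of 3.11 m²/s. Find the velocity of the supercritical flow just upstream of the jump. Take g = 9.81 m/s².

V₂ = q/y₂ = 3.11/1.58 = 1.97 m/s; Fr₂ = V₂/√(g·y₂) = 0.500.
Since the conjugate-depth ratio holds either way, y₁/y₂ = ½[√(1 + 8Fr₂²) − 1] = ½[√3.000 − 1] = 0.366.
y₁ = 0.366 × 1.58 = 0.578 m.
V₁ = q/y₁ = 3.11/0.578 = 5.38 m/s.

V₁ = 5.38 m/s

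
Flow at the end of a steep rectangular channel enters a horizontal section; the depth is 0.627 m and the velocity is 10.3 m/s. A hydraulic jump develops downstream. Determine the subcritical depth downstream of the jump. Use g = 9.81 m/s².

y₂ = 3.38 m

Fr₁ = V₁/√(g·y₁) = 10.3/√(9.81×0.627) = 4.15.
Bélanger equation: y₂/y₁ = ½[√(1 + 8Fr₁²) − 1] = ½[√139.0 − 1] = 5.39.
y₂ = 5.39 × 0.627 = 3.38 m.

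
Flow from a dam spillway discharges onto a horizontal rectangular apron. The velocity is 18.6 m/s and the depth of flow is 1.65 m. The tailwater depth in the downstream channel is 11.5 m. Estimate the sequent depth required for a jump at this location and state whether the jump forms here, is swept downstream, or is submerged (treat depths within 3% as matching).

Fr₁ = V₁/√(g·y₁) = 18.6/√(9.81×1.65) = 4.62.
Bélanger equation: y₂/y₁ = ½[√(1 + 8Fr₁²) − 1] = ½[√172.0 − 1] = 6.06.
y₂ = 6.06 × 1.65 = 9.99 m.
Tailwater y_tw = 11.5 m: y_tw > y₂, so the jump is submerged.

y₂ = 9.99 m; the jump is submerged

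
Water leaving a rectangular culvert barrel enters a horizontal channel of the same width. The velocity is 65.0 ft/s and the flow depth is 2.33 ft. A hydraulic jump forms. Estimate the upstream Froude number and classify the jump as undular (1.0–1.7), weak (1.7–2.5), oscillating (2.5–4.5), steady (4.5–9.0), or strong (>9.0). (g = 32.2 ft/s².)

Fr₁ = 7.50; steady jump

Fr₁ = V₁/√(g·y₁) = 65.0/√(32.2×2.33) = 7.50.
Fr₁ = 7.50 lies in the steady range.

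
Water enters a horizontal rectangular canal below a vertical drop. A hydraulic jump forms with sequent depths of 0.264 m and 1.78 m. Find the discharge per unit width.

q = 2.17 m²/s

For a rectangular channel the momentum equation gives q² = ½·g·y₁·y₂·(y₁ + y₂) = ½×9.81×0.264×1.78×2.04 = 4.71.
q = √4.71 = 2.17 m²/s.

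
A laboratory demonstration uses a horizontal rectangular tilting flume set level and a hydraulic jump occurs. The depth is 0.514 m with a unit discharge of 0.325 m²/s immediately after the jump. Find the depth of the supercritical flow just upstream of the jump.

y₁ = 0.0715 m

V₂ = q/y₂ = 0.325/0.514 = 0.632 m/s; Fr₂ = V₂/√(g·y₂) = 0.282.
Since the conjugate-depth ratio holds either way, y₁/y₂ = ½[√(1 + 8Fr₂²) − 1] = ½[√1.634 − 1] = 0.139.
y₁ = 0.139 × 0.514 = 0.0715 m.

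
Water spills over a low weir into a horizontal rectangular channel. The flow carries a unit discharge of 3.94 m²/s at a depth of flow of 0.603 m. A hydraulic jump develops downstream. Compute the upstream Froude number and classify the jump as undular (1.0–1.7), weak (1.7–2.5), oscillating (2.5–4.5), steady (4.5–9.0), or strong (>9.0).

V₁ = q/y₁ = 3.94/0.603 = 6.53 m/s. Fr₁ = V₁/√(g·y₁) = 6.53/√(9.81×0.603) = 2.69.
Fr₁ = 2.69 lies in the oscillating range.

Fr₁ = 2.69; oscillating jump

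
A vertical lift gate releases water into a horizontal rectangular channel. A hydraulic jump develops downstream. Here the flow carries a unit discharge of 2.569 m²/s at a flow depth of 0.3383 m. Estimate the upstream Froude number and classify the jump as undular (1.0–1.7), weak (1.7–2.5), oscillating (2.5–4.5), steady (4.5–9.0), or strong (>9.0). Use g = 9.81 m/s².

Fr₁ = 4.168; oscillating jump

V₁ = q/y₁ = 2.569/0.3383 = 7.594 m/s. Fr₁ = V₁/√(g·y₁) = 7.594/√(9.81×0.3383) = 4.168.
Fr₁ = 4.168 lies in the oscillating range.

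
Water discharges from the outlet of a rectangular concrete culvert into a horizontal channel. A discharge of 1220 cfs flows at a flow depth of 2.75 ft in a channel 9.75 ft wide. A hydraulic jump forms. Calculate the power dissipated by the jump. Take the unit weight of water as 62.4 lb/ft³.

q = Q/b = 1220/9.75 = 125 ft²/s; V₁ = q/y₁ = 45.5 ft/s. Fr₁ = V₁/√(g·y₁) = 4.84.
By Bélanger, y₂/y₁ = ½[√(1 + 8Fr₁²) − 1] = ½[√188.0 − 1] = 6.36.
y₂ = 6.36 × 2.75 = 17.5 ft.
V₂ = q/y₂ = 125/17.5 = 7.16 ft/s. E₁ = y₁ + V₁²/2g = 34.9 ft; E₂ = y₂ + V₂²/2g = 18.3 ft. ΔE = E₁ − E₂ = 16.6 ft.
P = γ·Q·ΔE/550 = 62.4 × 1220 × 16.6 / 550 = 2301 hp.

P = 2301 hp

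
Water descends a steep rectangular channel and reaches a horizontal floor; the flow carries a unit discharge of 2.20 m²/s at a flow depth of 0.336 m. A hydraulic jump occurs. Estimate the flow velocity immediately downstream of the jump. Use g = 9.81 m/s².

V₂ = 1.42 m/s

V₁ = q/y₁ = 2.20/0.336 = 6.55 m/s. Fr₁ = V₁/√(g·y₁) = 6.55/√(9.81×0.336) = 3.61.
Bélanger equation: y₂/y₁ = ½[√(1 + 8Fr₁²) − 1] = ½[√105.1 − 1] = 4.62.
y₂ = 4.62 × 0.336 = 1.55 m.
V₂ = q/y₂ = 2.20/1.55 = 1.42 m/s.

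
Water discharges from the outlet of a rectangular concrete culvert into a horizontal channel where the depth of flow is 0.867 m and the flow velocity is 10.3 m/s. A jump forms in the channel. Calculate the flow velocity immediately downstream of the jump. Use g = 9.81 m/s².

Fr₁ = V₁/√(g·y₁) = 10.3/√(9.81×0.867) = 3.53.
From the momentum equation for a rectangular channel, y₂/y₁ = ½[√(1 + 8Fr₁²) − 1] = ½[√100.8 − 1] = 4.52.
y₂ = 4.52 × 0.867 = 3.92 m.
q = V₁·y₁ = 10.3 × 0.867 = 8.93 m²/s.
V₂ = q/y₂ = 8.93/3.92 = 2.28 m/s.

V₂ = 2.28 m/s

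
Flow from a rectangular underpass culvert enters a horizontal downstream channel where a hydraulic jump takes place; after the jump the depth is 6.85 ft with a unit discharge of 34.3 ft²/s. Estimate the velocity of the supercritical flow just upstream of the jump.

V₁ = 26.2 ft/s

V₂ = q/y₂ = 34.3/6.85 = 5.01 ft/s; Fr₂ = V₂/√(g·y₂) = 0.337.
From the momentum equation (using Fr₂), y₁/y₂ = ½[√(1 + 8Fr₂²) − 1] = ½[√1.909 − 1] = 0.191.
y₁ = 0.191 × 6.85 = 1.31 ft.
V₁ = q/y₁ = 34.3/1.31 = 26.2 ft/s.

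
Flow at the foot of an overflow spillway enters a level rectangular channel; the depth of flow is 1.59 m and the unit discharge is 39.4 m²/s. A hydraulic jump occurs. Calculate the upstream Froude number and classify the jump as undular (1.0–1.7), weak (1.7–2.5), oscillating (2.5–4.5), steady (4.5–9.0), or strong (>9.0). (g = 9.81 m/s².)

V₁ = q/y₁ = 39.4/1.59 = 24.8 m/s. Fr₁ = V₁/√(g·y₁) = 24.8/√(9.81×1.59) = 6.27.
Fr₁ = 6.27 lies in the steady range.

Fr₁ = 6.27; steady jump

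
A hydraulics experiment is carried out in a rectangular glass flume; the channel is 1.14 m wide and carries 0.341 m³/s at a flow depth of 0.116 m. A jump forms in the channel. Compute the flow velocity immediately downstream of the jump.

V₂ = 0.873 m/s

q = Q/b = 0.341/1.14 = 0.299 m²/s; V₁ = q/y₁ = 2.58 m/s. Fr₁ = V₁/√(g·y₁) = 2.42.
Sequent-depth ratio: y₂/y₁ = ½[√(1 + 8Fr₁²) − 1] = ½[√47.75 − 1] = 2.95.
y₂ = 2.95 × 0.116 = 0.343 m.
V₂ = q/y₂ = 0.299/0.343 = 0.873 m/s.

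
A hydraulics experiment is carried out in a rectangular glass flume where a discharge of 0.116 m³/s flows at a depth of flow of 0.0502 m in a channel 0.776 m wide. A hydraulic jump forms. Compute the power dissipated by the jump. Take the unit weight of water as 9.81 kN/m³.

P = 0.239 kW

q = Q/b = 0.116/0.776 = 0.149 m²/s; V₁ = q/y₁ = 2.98 m/s. Fr₁ = V₁/√(g·y₁) = 4.24.
Conjugate-depth relation: y₂/y₁ = ½[√(1 + 8Fr₁²) − 1] = ½[√145.0 − 1] = 5.52.
y₂ = 5.52 × 0.0502 = 0.277 m.
Head loss: ΔE = (y₂ − y₁)³/(4y₁y₂) = (0.277 − 0.0502)³/(4×0.0502×0.277) = 0.0117/0.0557 = 0.210 m.
P = γ·Q·ΔE = 9.81 × 0.116 × 0.210 = 0.239 kW.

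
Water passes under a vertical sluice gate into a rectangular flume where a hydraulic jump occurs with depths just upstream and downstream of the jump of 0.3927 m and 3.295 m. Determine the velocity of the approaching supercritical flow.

For a rectangular channel the momentum equation gives q² = ½·g·y₁·y₂·(y₁ + y₂) = ½×9.81×0.3927×3.295×3.688 = 23.41.
q = √23.41 = 4.838 m²/s.
V₁ = q/y₁ = 4.838/0.3927 = 12.32 m/s.

V₁ = 12.32 m/s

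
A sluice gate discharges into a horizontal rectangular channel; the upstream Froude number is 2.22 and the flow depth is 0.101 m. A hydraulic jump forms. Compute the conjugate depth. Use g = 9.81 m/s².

Fr₁ = 2.22 (given).
Bélanger equation: y₂/y₁ = ½[√(1 + 8Fr₁²) − 1] = ½[√40.43 − 1] = 2.68.
y₂ = 2.68 × 0.101 = 0.271 m.

y₂ = 0.271 m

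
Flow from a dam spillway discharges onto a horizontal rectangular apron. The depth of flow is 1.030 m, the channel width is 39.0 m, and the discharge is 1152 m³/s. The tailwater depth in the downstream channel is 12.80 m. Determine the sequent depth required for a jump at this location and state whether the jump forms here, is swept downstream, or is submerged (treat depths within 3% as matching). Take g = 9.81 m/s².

y₂ = 12.64 m; the jump forms here

q = Q/b = 1152/39.0 = 29.54 m²/s; V₁ = q/y₁ = 28.68 m/s. Fr₁ = V₁/√(g·y₁) = 9.022.
Sequent-depth ratio: y₂/y₁ = ½[√(1 + 8Fr₁²) − 1] = ½[√652.16 − 1] = 12.27.
y₂ = 12.27 × 1.030 = 12.64 m.
Tailwater y_tw = 12.80 m: y_tw ≈ y₂, so the jump forms here.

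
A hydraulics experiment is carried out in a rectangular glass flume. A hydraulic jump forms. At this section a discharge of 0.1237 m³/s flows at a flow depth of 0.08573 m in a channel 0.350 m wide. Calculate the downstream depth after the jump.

q = Q/b = 0.1237/0.350 = 0.3534 m²/s; V₁ = q/y₁ = 4.123 m/s. Fr₁ = V₁/√(g·y₁) = 4.495.
Conjugate-depth relation: y₂/y₁ = ½[√(1 + 8Fr₁²) − 1] = ½[√162.67 − 1] = 5.877.
y₂ = 5.877 × 0.08573 = 0.5038 m.

y₂ = 0.5038 m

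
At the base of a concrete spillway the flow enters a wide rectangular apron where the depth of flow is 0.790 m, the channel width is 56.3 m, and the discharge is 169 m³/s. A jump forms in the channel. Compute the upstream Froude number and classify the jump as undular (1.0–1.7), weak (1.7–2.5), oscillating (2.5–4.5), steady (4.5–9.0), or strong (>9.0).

Fr₁ = 1.36; undular jump

q = Q/b = 169/56.3 = 3.00 m²/s; V₁ = q/y₁ = 3.80 m/s. Fr₁ = V₁/√(g·y₁) = 1.36.
Fr₁ = 1.36 lies in the undular range.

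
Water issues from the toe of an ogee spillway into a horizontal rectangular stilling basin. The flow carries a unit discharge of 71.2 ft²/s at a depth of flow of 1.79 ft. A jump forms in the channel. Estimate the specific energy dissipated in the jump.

V₁ = q/y₁ = 71.2/1.79 = 39.8 ft/s. Fr₁ = V₁/√(g·y₁) = 39.8/√(32.2×1.79) = 5.24.
By Bélanger, y₂/y₁ = ½[√(1 + 8Fr₁²) − 1] = ½[√220.6 − 1] = 6.93.
y₂ = 6.93 × 1.79 = 12.4 ft.
Head loss: ΔE = (y₂ − y₁)³/(4y₁y₂) = (12.4 − 1.79)³/(4×1.79×12.4) = 1194/88.8 = 13.4 ft.

ΔE = 13.4 ft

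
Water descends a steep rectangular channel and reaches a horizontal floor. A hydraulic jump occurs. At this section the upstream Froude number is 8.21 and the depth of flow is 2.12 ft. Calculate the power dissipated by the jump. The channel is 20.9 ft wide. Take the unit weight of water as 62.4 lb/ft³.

Fr₁ = 8.21 (given).
From the momentum equation for a rectangular channel, y₂/y₁ = ½[√(1 + 8Fr₁²) − 1] = ½[√540.2 − 1] = 11.1.
y₂ = 11.1 × 2.12 = 23.6 ft.
Head loss: ΔE = (y₂ − y₁)³/(4y₁y₂) = (23.6 − 2.12)³/(4×2.12×23.6) = 9880/200 = 49.4 ft.
V₁ = Fr₁·√(g·y₁) = 8.21×√(32.2×2.12) = 67.8 ft/s; q = V₁·y₁ = 144 ft²/s. Q = q·b = 144 × 20.9 = 3006 cfs. P = γ·Q·ΔE/550 = 62.4 × 3006 × 49.4 / 550 = 16849 hp.

P = 16849 hp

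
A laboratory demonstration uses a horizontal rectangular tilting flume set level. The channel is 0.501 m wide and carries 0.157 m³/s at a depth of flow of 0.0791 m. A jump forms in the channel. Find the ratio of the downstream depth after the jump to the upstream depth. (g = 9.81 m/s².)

y₂/y₁ = 5.88

q = Q/b = 0.157/0.501 = 0.313 m²/s; V₁ = q/y₁ = 3.96 m/s. Fr₁ = V₁/√(g·y₁) = 4.50.
Bélanger equation: y₂/y₁ = ½[√(1 + 8Fr₁²) − 1] = ½[√162.8 − 1] = 5.88.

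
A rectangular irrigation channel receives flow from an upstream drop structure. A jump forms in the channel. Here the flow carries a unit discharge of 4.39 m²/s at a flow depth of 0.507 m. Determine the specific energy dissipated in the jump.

V₁ = q/y₁ = 4.39/0.507 = 8.66 m/s. Fr₁ = V₁/√(g·y₁) = 8.66/√(9.81×0.507) = 3.88.
By Bélanger, y₂/y₁ = ½[√(1 + 8Fr₁²) − 1] = ½[√121.6 − 1] = 5.01.
y₂ = 5.01 × 0.507 = 2.54 m.
V₂ = q/y₂ = 4.39/2.54 = 1.73 m/s. E₁ = y₁ + V₁²/2g = 4.33 m; E₂ = y₂ + V₂²/2g = 2.69 m. ΔE = E₁ − E₂ = 1.63 m.

ΔE = 1.63 m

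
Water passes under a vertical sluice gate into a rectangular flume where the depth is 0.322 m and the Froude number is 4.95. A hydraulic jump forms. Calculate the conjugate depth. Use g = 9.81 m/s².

Fr₁ = 4.95 (given).
Conjugate-depth relation: y₂/y₁ = ½[√(1 + 8Fr₁²) − 1] = ½[√197.0 − 1] = 6.52.
y₂ = 6.52 × 0.322 = 2.10 m.

y₂ = 2.10 m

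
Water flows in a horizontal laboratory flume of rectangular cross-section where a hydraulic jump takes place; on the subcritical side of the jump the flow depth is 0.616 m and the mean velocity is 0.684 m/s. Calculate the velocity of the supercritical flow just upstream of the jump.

V₁ = 5.02 m/s

Fr₂ = V₂/√(g·y₂) = 0.684/√(9.81×0.616) = 0.278.
From the momentum equation (using Fr₂), y₁/y₂ = ½[√(1 + 8Fr₂²) − 1] = ½[√1.619 − 1] = 0.136.
y₁ = 0.136 × 0.616 = 0.0839 m.
V₁ = q/y₁ = 0.421/0.0839 = 5.02 m/s.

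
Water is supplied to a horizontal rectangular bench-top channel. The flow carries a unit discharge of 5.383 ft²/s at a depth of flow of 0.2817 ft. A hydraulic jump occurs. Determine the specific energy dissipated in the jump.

V₁ = q/y₁ = 5.383/0.2817 = 19.11 ft/s. Fr₁ = V₁/√(g·y₁) = 19.11/√(32.2×0.2817) = 6.345.
From the momentum equation for a rectangular channel, y₂/y₁ = ½[√(1 + 8Fr₁²) − 1] = ½[√323.05 − 1] = 8.487.
y₂ = 8.487 × 0.2817 = 2.391 ft.
Head loss: ΔE = (y₂ − y₁)³/(4y₁y₂) = (2.391 − 0.2817)³/(4×0.2817×2.391) = 9.381/2.694 = 3.482 ft.

ΔE = 3.482 ft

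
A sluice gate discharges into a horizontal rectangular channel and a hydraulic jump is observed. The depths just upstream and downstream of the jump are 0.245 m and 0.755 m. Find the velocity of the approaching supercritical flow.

V₁ = 3.89 m/s

For a rectangular channel the momentum equation gives q² = ½·g·y₁·y₂·(y₁ + y₂) = ½×9.81×0.245×0.755×1.00 = 0.907.
q = √0.907 = 0.953 m²/s.
V₁ = q/y₁ = 0.953/0.245 = 3.89 m/s.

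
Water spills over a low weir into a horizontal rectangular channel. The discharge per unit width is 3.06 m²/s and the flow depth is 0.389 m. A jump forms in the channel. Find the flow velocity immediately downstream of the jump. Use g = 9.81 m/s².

V₁ = q/y₁ = 3.06/0.389 = 7.87 m/s. Fr₁ = V₁/√(g·y₁) = 7.87/√(9.81×0.389) = 4.03.
From the momentum equation for a rectangular channel, y₂/y₁ = ½[√(1 + 8Fr₁²) − 1] = ½[√130.7 − 1] = 5.22.
y₂ = 5.22 × 0.389 = 2.03 m.
V₂ = q/y₂ = 3.06/2.03 = 1.51 m/s.

V₂ = 1.51 m/s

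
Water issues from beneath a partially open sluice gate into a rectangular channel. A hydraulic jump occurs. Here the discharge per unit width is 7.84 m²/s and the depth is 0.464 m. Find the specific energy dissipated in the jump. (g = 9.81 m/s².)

V₁ = q/y₁ = 7.84/0.464 = 16.9 m/s. Fr₁ = V₁/√(g·y₁) = 16.9/√(9.81×0.464) = 7.92.
Conjugate-depth relation: y₂/y₁ = ½[√(1 + 8Fr₁²) − 1] = ½[√502.8 − 1] = 10.7.
y₂ = 10.7 × 0.464 = 4.97 m.
V₂ = q/y₂ = 7.84/4.97 = 1.58 m/s. E₁ = y₁ + V₁²/2g = 15.0 m; E₂ = y₂ + V₂²/2g = 5.10 m. ΔE = E₁ − E₂ = 9.92 m.

ΔE = 9.92 m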